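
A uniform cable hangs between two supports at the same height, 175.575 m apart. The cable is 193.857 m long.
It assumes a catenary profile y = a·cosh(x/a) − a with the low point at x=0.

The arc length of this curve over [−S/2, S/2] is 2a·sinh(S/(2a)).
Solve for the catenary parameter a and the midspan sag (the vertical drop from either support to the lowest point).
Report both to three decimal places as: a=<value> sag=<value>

seed: a₀ = √(S³/(24(L−S))) = √(175.575³/(24·18.282)) = 111.064826
iter 1: u=0.790417  f(a)=+5.797e-01  f'(a)=-3.502e-01  a ← 111.064826 − (+5.797e-01/-3.502e-01) = 112.719841
iter 2: u=0.778811  f(a)=+1.321e-02  f'(a)=-3.344e-01  a ← 112.719841 − (+1.321e-02/-3.344e-01) = 112.759342
iter 3: u=0.778539  f(a)=+7.217e-06  f'(a)=-3.341e-01  a ← 112.759342 − (+7.217e-06/-3.341e-01) = 112.759364
iter 4: u=0.778538  f(a)=+2.132e-12  f'(a)=-3.341e-01  a ← 112.759364 − (+2.132e-12/-3.341e-01) = 112.759364
converged: |Δa| < 1e-12 after 4 iterations
sag = a·(cosh(S/(2a)) − 1) = 112.759364·(cosh(0.778538) − 1) = 35.934309
T_max/T_min = cosh(S/(2a)) = 1.318681

a=112.759 sag=35.934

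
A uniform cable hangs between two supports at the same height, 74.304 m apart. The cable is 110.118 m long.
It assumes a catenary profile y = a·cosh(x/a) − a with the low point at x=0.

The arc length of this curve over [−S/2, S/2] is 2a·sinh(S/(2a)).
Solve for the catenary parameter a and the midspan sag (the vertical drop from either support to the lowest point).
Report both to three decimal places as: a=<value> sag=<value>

seed: a₀ = √(S³/(24(L−S))) = √(74.304³/(24·35.814)) = 21.846721
iter 1: u=1.700576  f(a)=+5.550e+00  f'(a)=-4.330e+00  a ← 21.846721 − (+5.550e+00/-4.330e+00) = 23.128400
iter 2: u=1.606337  f(a)=+5.259e-01  f'(a)=-3.545e+00  a ← 23.128400 − (+5.259e-01/-3.545e+00) = 23.276739
iter 3: u=1.596100  f(a)=+5.813e-03  f'(a)=-3.467e+00  a ← 23.276739 − (+5.813e-03/-3.467e+00) = 23.278416
iter 4: u=1.595985  f(a)=+7.277e-07  f'(a)=-3.466e+00  a ← 23.278416 − (+7.277e-07/-3.466e+00) = 23.278416
iter 5: u=1.595985  f(a)=-1.421e-14  f'(a)=-3.466e+00  a ← 23.278416 − (-1.421e-14/-3.466e+00) = 23.278416
converged: |Δa| < 1e-12 after 5 iterations
sag = a·(cosh(S/(2a)) − 1) = 23.278416·(cosh(1.595985) − 1) = 36.499323
T_max/T_min = cosh(S/(2a)) = 2.567947

a=23.278 sag=36.499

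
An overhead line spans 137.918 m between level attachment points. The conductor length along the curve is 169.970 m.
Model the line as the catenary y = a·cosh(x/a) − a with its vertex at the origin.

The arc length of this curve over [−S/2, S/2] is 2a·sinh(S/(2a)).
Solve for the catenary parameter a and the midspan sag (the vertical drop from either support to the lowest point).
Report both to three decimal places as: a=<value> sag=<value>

a=60.334 sag=43.890

seed: a₀ = √(S³/(24(L−S))) = √(137.918³/(24·32.052)) = 58.398036
iter 1: u=1.180845  f(a)=+2.310e+00  f'(a)=-1.259e+00  a ← 58.398036 − (+2.310e+00/-1.259e+00) = 60.233655
iter 2: u=1.144858  f(a)=+1.134e-01  f'(a)=-1.138e+00  a ← 60.233655 − (+1.134e-01/-1.138e+00) = 60.333326
iter 3: u=1.142967  f(a)=+3.045e-04  f'(a)=-1.132e+00  a ← 60.333326 − (+3.045e-04/-1.132e+00) = 60.333595
iter 4: u=1.142962  f(a)=+2.208e-09  f'(a)=-1.132e+00  a ← 60.333595 − (+2.208e-09/-1.132e+00) = 60.333595
iter 5: u=1.142962  f(a)=+2.842e-14  f'(a)=-1.132e+00  a ← 60.333595 − (+2.842e-14/-1.132e+00) = 60.333595
converged: |Δa| < 1e-12 after 5 iterations
sag = a·(cosh(S/(2a)) − 1) = 60.333595·(cosh(1.142962) − 1) = 43.890169
T_max/T_min = cosh(S/(2a)) = 1.727458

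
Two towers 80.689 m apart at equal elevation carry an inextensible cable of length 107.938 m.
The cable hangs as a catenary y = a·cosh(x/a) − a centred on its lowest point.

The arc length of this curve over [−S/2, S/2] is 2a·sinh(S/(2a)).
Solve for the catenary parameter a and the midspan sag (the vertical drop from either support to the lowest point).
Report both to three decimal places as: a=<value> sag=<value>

a=29.680 sag=31.912

seed: a₀ = √(S³/(24(L−S))) = √(80.689³/(24·27.249)) = 28.342659
iter 1: u=1.423455  f(a)=+2.898e+00  f'(a)=-2.342e+00  a ← 28.342659 − (+2.898e+00/-2.342e+00) = 29.580058
iter 2: u=1.363909  f(a)=+2.006e-01  f'(a)=-2.028e+00  a ← 29.580058 − (+2.006e-01/-2.028e+00) = 29.678967
iter 3: u=1.359363  f(a)=+1.119e-03  f'(a)=-2.005e+00  a ← 29.678967 − (+1.119e-03/-2.005e+00) = 29.679525
iter 4: u=1.359338  f(a)=+3.525e-08  f'(a)=-2.005e+00  a ← 29.679525 − (+3.525e-08/-2.005e+00) = 29.679525
iter 5: u=1.359338  f(a)=-1.421e-14  f'(a)=-2.005e+00  a ← 29.679525 − (-1.421e-14/-2.005e+00) = 29.679525
converged: |Δa| < 1e-12 after 5 iterations
sag = a·(cosh(S/(2a)) − 1) = 29.679525·(cosh(1.359338) − 1) = 31.912091
T_max/T_min = cosh(S/(2a)) = 2.075222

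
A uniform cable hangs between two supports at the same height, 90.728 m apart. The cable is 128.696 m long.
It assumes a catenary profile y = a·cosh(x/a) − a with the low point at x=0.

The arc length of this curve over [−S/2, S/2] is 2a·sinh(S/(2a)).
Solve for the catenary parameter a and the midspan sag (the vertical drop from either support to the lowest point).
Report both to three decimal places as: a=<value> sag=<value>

seed: a₀ = √(S³/(24(L−S))) = √(90.728³/(24·37.968)) = 28.628430
iter 1: u=1.584579  f(a)=+5.062e+00  f'(a)=-3.381e+00  a ← 28.628430 − (+5.062e+00/-3.381e+00) = 30.125538
iter 2: u=1.505832  f(a)=+4.242e-01  f'(a)=-2.836e+00  a ← 30.125538 − (+4.242e-01/-2.836e+00) = 30.275098
iter 3: u=1.498393  f(a)=+3.580e-03  f'(a)=-2.788e+00  a ← 30.275098 − (+3.580e-03/-2.788e+00) = 30.276382
iter 4: u=1.498330  f(a)=+2.599e-07  f'(a)=-2.788e+00  a ← 30.276382 − (+2.599e-07/-2.788e+00) = 30.276382
iter 5: u=1.498330  f(a)=+0.000e+00  f'(a)=-2.788e+00  a ← 30.276382 − (+0.000e+00/-2.788e+00) = 30.276382
converged: |Δa| < 1e-12 after 5 iterations
sag = a·(cosh(S/(2a)) − 1) = 30.276382·(cosh(1.498330) − 1) = 40.838486
T_max/T_min = cosh(S/(2a)) = 2.348856

a=30.276 sag=40.838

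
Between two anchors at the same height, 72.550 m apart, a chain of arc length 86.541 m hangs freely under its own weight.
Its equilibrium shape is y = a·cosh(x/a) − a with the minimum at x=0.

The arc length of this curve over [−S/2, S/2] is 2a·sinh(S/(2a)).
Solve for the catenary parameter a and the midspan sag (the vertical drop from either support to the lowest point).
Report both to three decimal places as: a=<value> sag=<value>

seed: a₀ = √(S³/(24(L−S))) = √(72.550³/(24·13.991)) = 33.722994
iter 1: u=1.075676  f(a)=+8.321e-01  f'(a)=-9.298e-01  a ← 33.722994 − (+8.321e-01/-9.298e-01) = 34.617890
iter 2: u=1.047869  f(a)=+3.427e-02  f'(a)=-8.547e-01  a ← 34.617890 − (+3.427e-02/-8.547e-01) = 34.657991
iter 3: u=1.046656  f(a)=+6.367e-05  f'(a)=-8.515e-01  a ← 34.657991 − (+6.367e-05/-8.515e-01) = 34.658065
iter 4: u=1.046654  f(a)=+2.207e-10  f'(a)=-8.515e-01  a ← 34.658065 − (+2.207e-10/-8.515e-01) = 34.658065
iter 5: u=1.046654  f(a)=+0.000e+00  f'(a)=-8.515e-01  a ← 34.658065 − (+0.000e+00/-8.515e-01) = 34.658065
converged: |Δa| < 1e-12 after 5 iterations
sag = a·(cosh(S/(2a)) − 1) = 34.658065·(cosh(1.046654) − 1) = 20.781250
T_max/T_min = cosh(S/(2a)) = 1.599608

a=34.658 sag=20.781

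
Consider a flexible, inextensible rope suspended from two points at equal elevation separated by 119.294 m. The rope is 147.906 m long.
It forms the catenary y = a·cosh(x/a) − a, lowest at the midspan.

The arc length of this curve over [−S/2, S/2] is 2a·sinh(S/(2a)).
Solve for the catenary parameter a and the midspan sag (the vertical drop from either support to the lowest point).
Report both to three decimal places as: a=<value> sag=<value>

a=51.420 sag=38.652

seed: a₀ = √(S³/(24(L−S))) = √(119.294³/(24·28.612)) = 49.721952
iter 1: u=1.199611  f(a)=+2.131e+00  f'(a)=-1.325e+00  a ← 49.721952 − (+2.131e+00/-1.325e+00) = 51.329731
iter 2: u=1.162036  f(a)=+1.077e-01  f'(a)=-1.194e+00  a ← 51.329731 − (+1.077e-01/-1.194e+00) = 51.419917
iter 3: u=1.159998  f(a)=+3.077e-04  f'(a)=-1.188e+00  a ← 51.419917 − (+3.077e-04/-1.188e+00) = 51.420176
iter 4: u=1.159992  f(a)=+2.527e-09  f'(a)=-1.187e+00  a ← 51.420176 − (+2.527e-09/-1.187e+00) = 51.420176
iter 5: u=1.159992  f(a)=-5.684e-14  f'(a)=-1.187e+00  a ← 51.420176 − (-5.684e-14/-1.187e+00) = 51.420176
converged: |Δa| < 1e-12 after 5 iterations
sag = a·(cosh(S/(2a)) − 1) = 51.420176·(cosh(1.159992) − 1) = 38.652465
T_max/T_min = cosh(S/(2a)) = 1.751698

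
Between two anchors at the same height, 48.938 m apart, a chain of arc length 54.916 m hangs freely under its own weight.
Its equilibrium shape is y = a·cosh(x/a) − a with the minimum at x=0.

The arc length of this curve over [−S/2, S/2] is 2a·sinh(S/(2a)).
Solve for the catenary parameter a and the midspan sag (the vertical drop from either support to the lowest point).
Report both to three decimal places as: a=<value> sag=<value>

seed: a₀ = √(S³/(24(L−S))) = √(48.938³/(24·5.978)) = 28.581548
iter 1: u=0.856112  f(a)=+2.229e-01  f'(a)=-4.498e-01  a ← 28.581548 − (+2.229e-01/-4.498e-01) = 29.077195
iter 2: u=0.841519  f(a)=+5.931e-03  f'(a)=-4.261e-01  a ← 29.077195 − (+5.931e-03/-4.261e-01) = 29.091113
iter 3: u=0.841116  f(a)=+4.453e-06  f'(a)=-4.255e-01  a ← 29.091113 − (+4.453e-06/-4.255e-01) = 29.091124
iter 4: u=0.841116  f(a)=+2.530e-12  f'(a)=-4.255e-01  a ← 29.091124 − (+2.530e-12/-4.255e-01) = 29.091124
converged: |Δa| < 1e-12 after 4 iterations
sag = a·(cosh(S/(2a)) − 1) = 29.091124·(cosh(0.841116) − 1) = 10.911817
T_max/T_min = cosh(S/(2a)) = 1.375091

a=29.091 sag=10.912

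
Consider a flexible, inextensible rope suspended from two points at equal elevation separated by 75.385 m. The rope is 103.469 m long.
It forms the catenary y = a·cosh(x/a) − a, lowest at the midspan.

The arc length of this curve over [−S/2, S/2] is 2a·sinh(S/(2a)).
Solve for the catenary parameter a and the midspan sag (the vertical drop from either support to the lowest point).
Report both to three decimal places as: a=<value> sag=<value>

a=26.514 sag=31.619

seed: a₀ = √(S³/(24(L−S))) = √(75.385³/(24·28.084)) = 25.211130
iter 1: u=1.495074  f(a)=+3.311e+00  f'(a)=-2.767e+00  a ← 25.211130 − (+3.311e+00/-2.767e+00) = 26.407611
iter 2: u=1.427335  f(a)=+2.503e-01  f'(a)=-2.363e+00  a ← 26.407611 − (+2.503e-01/-2.363e+00) = 26.513518
iter 3: u=1.421633  f(a)=+1.689e-03  f'(a)=-2.332e+00  a ← 26.513518 − (+1.689e-03/-2.332e+00) = 26.514242
iter 4: u=1.421594  f(a)=+7.804e-08  f'(a)=-2.331e+00  a ← 26.514242 − (+7.804e-08/-2.331e+00) = 26.514242
iter 5: u=1.421594  f(a)=+2.842e-14  f'(a)=-2.331e+00  a ← 26.514242 − (+2.842e-14/-2.331e+00) = 26.514242
converged: |Δa| < 1e-12 after 5 iterations
sag = a·(cosh(S/(2a)) − 1) = 26.514242·(cosh(1.421594) − 1) = 31.618911
T_max/T_min = cosh(S/(2a)) = 2.192526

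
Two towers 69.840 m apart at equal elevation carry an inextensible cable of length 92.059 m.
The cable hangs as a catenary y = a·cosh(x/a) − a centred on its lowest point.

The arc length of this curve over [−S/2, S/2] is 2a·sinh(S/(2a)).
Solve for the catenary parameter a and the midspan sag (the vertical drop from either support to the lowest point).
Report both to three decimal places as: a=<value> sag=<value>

seed: a₀ = √(S³/(24(L−S))) = √(69.840³/(24·22.219)) = 25.274843
iter 1: u=1.381611  f(a)=+2.220e+00  f'(a)=-2.118e+00  a ← 25.274843 − (+2.220e+00/-2.118e+00) = 26.323063
iter 2: u=1.326593  f(a)=+1.456e-01  f'(a)=-1.848e+00  a ← 26.323063 − (+1.456e-01/-1.848e+00) = 26.401820
iter 3: u=1.322636  f(a)=+7.230e-04  f'(a)=-1.830e+00  a ← 26.401820 − (+7.230e-04/-1.830e+00) = 26.402215
iter 4: u=1.322616  f(a)=+1.804e-08  f'(a)=-1.830e+00  a ← 26.402215 − (+1.804e-08/-1.830e+00) = 26.402215
iter 5: u=1.322616  f(a)=+2.842e-14  f'(a)=-1.830e+00  a ← 26.402215 − (+2.842e-14/-1.830e+00) = 26.402215
converged: |Δa| < 1e-12 after 5 iterations
sag = a·(cosh(S/(2a)) − 1) = 26.402215·(cosh(1.322616) − 1) = 26.661820
T_max/T_min = cosh(S/(2a)) = 2.009833

a=26.402 sag=26.662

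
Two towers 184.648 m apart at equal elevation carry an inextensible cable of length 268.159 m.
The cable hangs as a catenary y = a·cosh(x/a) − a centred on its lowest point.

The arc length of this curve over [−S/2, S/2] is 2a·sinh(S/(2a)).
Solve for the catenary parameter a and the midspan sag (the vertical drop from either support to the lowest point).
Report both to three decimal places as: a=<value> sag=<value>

seed: a₀ = √(S³/(24(L−S))) = √(184.648³/(24·83.511)) = 56.045332
iter 1: u=1.647309  f(a)=+1.209e+01  f'(a)=-3.871e+00  a ← 56.045332 − (+1.209e+01/-3.871e+00) = 59.168677
iter 2: u=1.560353  f(a)=+1.084e+00  f'(a)=-3.205e+00  a ← 59.168677 − (+1.084e+00/-3.205e+00) = 59.506973
iter 3: u=1.551482  f(a)=+1.062e-02  f'(a)=-3.143e+00  a ← 59.506973 − (+1.062e-02/-3.143e+00) = 59.510352
iter 4: u=1.551394  f(a)=+1.040e-06  f'(a)=-3.142e+00  a ← 59.510352 − (+1.040e-06/-3.142e+00) = 59.510353
iter 5: u=1.551394  f(a)=-5.684e-14  f'(a)=-3.142e+00  a ← 59.510353 − (-5.684e-14/-3.142e+00) = 59.510353
converged: |Δa| < 1e-12 after 5 iterations
sag = a·(cosh(S/(2a)) − 1) = 59.510353·(cosh(1.551394) − 1) = 87.182505
T_max/T_min = cosh(S/(2a)) = 2.464997

a=59.510 sag=87.183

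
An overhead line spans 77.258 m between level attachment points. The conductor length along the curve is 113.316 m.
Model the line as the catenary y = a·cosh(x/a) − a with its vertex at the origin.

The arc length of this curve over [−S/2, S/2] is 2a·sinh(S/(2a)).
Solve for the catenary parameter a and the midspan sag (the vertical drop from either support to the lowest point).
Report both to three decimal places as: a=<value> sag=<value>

a=24.553 sag=37.196

seed: a₀ = √(S³/(24(L−S))) = √(77.258³/(24·36.058)) = 23.083877
iter 1: u=1.673419  f(a)=+5.399e+00  f'(a)=-4.091e+00  a ← 23.083877 − (+5.399e+00/-4.091e+00) = 24.403511
iter 2: u=1.582928  f(a)=+4.976e-01  f'(a)=-3.369e+00  a ← 24.403511 − (+4.976e-01/-3.369e+00) = 24.551204
iter 3: u=1.573406  f(a)=+5.173e-03  f'(a)=-3.299e+00  a ← 24.551204 − (+5.173e-03/-3.299e+00) = 24.552772
iter 4: u=1.573305  f(a)=+5.722e-07  f'(a)=-3.298e+00  a ← 24.552772 − (+5.722e-07/-3.298e+00) = 24.552772
iter 5: u=1.573305  f(a)=+1.421e-14  f'(a)=-3.298e+00  a ← 24.552772 − (+1.421e-14/-3.298e+00) = 24.552772
converged: |Δa| < 1e-12 after 5 iterations
sag = a·(cosh(S/(2a)) − 1) = 24.552772·(cosh(1.573305) − 1) = 37.196459
T_max/T_min = cosh(S/(2a)) = 2.514960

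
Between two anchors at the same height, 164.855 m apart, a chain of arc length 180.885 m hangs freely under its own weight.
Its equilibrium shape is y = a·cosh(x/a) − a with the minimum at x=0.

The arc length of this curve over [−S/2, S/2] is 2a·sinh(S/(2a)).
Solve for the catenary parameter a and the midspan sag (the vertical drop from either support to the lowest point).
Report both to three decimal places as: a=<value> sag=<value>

a=109.455 sag=32.532

seed: a₀ = √(S³/(24(L−S))) = √(164.855³/(24·16.030)) = 107.914749
iter 1: u=0.763821  f(a)=+4.742e-01  f'(a)=-3.148e-01  a ← 107.914749 − (+4.742e-01/-3.148e-01) = 109.421054
iter 2: u=0.753306  f(a)=+1.011e-02  f'(a)=-3.015e-01  a ← 109.421054 − (+1.011e-02/-3.015e-01) = 109.454589
iter 3: u=0.753075  f(a)=+4.819e-06  f'(a)=-3.012e-01  a ← 109.454589 − (+4.819e-06/-3.012e-01) = 109.454605
iter 4: u=0.753075  f(a)=+1.052e-12  f'(a)=-3.012e-01  a ← 109.454605 − (+1.052e-12/-3.012e-01) = 109.454605
converged: |Δa| < 1e-12 after 4 iterations
sag = a·(cosh(S/(2a)) − 1) = 109.454605·(cosh(0.753075) − 1) = 32.531860
T_max/T_min = cosh(S/(2a)) = 1.297218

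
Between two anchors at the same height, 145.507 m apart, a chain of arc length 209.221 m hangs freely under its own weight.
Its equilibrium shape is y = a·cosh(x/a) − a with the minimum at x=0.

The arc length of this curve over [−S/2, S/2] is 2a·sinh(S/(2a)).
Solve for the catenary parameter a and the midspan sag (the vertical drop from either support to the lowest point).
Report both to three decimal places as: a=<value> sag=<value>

seed: a₀ = √(S³/(24(L−S))) = √(145.507³/(24·63.714)) = 44.885160
iter 1: u=1.620881  f(a)=+8.913e+00  f'(a)=-3.658e+00  a ← 44.885160 − (+8.913e+00/-3.658e+00) = 47.321444
iter 2: u=1.537432  f(a)=+7.771e-01  f'(a)=-3.046e+00  a ← 47.321444 − (+7.771e-01/-3.046e+00) = 47.576581
iter 3: u=1.529187  f(a)=+7.154e-03  f'(a)=-2.990e+00  a ← 47.576581 − (+7.154e-03/-2.990e+00) = 47.578973
iter 4: u=1.529110  f(a)=+6.187e-07  f'(a)=-2.989e+00  a ← 47.578973 − (+6.187e-07/-2.989e+00) = 47.578973
iter 5: u=1.529110  f(a)=-2.842e-14  f'(a)=-2.989e+00  a ← 47.578973 − (-2.842e-14/-2.989e+00) = 47.578973
converged: |Δa| < 1e-12 after 5 iterations
sag = a·(cosh(S/(2a)) − 1) = 47.578973·(cosh(1.529110) − 1) = 67.343241
T_max/T_min = cosh(S/(2a)) = 2.415399

a=47.579 sag=67.343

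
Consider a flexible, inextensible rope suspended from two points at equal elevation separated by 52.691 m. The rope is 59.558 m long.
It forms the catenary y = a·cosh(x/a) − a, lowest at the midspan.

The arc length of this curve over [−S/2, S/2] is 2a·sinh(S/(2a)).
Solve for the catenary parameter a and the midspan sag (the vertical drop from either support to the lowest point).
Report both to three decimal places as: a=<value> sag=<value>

a=30.359 sag=12.167

seed: a₀ = √(S³/(24(L−S))) = √(52.691³/(24·6.867)) = 29.793088
iter 1: u=0.884282  f(a)=+2.735e-01  f'(a)=-4.980e-01  a ← 29.793088 − (+2.735e-01/-4.980e-01) = 30.342308
iter 2: u=0.868276  f(a)=+7.747e-03  f'(a)=-4.702e-01  a ← 30.342308 − (+7.747e-03/-4.702e-01) = 30.358784
iter 3: u=0.867805  f(a)=+6.616e-06  f'(a)=-4.694e-01  a ← 30.358784 − (+6.616e-06/-4.694e-01) = 30.358798
iter 4: u=0.867804  f(a)=+4.839e-12  f'(a)=-4.694e-01  a ← 30.358798 − (+4.839e-12/-4.694e-01) = 30.358798
converged: |Δa| < 1e-12 after 4 iterations
sag = a·(cosh(S/(2a)) − 1) = 30.358798·(cosh(0.867804) − 1) = 12.167023
T_max/T_min = cosh(S/(2a)) = 1.400774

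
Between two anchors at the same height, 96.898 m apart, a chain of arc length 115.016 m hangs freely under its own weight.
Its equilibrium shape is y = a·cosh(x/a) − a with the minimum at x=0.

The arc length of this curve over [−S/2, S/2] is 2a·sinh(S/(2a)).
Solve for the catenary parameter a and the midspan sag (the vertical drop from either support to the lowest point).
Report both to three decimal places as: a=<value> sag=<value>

a=46.973 sag=27.281

seed: a₀ = √(S³/(24(L−S))) = √(96.898³/(24·18.118)) = 45.741613
iter 1: u=1.059189  f(a)=+1.044e+00  f'(a)=-8.847e-01  a ← 45.741613 − (+1.044e+00/-8.847e-01) = 46.921546
iter 2: u=1.032553  f(a)=+4.176e-02  f'(a)=-8.152e-01  a ← 46.921546 − (+4.176e-02/-8.152e-01) = 46.972768
iter 3: u=1.031427  f(a)=+7.298e-05  f'(a)=-8.124e-01  a ← 46.972768 − (+7.298e-05/-8.124e-01) = 46.972858
iter 4: u=1.031425  f(a)=+2.238e-10  f'(a)=-8.124e-01  a ← 46.972858 − (+2.238e-10/-8.124e-01) = 46.972858
iter 5: u=1.031425  f(a)=+0.000e+00  f'(a)=-8.124e-01  a ← 46.972858 − (+0.000e+00/-8.124e-01) = 46.972858
converged: |Δa| < 1e-12 after 5 iterations
sag = a·(cosh(S/(2a)) − 1) = 46.972858·(cosh(1.031425) − 1) = 27.280892
T_max/T_min = cosh(S/(2a)) = 1.580780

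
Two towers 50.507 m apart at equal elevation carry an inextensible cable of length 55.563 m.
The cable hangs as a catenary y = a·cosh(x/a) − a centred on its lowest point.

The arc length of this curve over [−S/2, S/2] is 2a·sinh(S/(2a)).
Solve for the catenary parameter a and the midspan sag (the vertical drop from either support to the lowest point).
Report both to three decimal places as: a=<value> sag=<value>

seed: a₀ = √(S³/(24(L−S))) = √(50.507³/(24·5.056)) = 32.585036
iter 1: u=0.775003  f(a)=+1.540e-01  f'(a)=-3.294e-01  a ← 32.585036 − (+1.540e-01/-3.294e-01) = 33.052683
iter 2: u=0.764038  f(a)=+3.379e-03  f'(a)=-3.151e-01  a ← 33.052683 − (+3.379e-03/-3.151e-01) = 33.063406
iter 3: u=0.763790  f(a)=+1.706e-06  f'(a)=-3.147e-01  a ← 33.063406 − (+1.706e-06/-3.147e-01) = 33.063412
iter 4: u=0.763790  f(a)=+4.405e-13  f'(a)=-3.147e-01  a ← 33.063412 − (+4.405e-13/-3.147e-01) = 33.063412
converged: |Δa| < 1e-12 after 4 iterations
sag = a·(cosh(S/(2a)) − 1) = 33.063412·(cosh(0.763790) − 1) = 10.122245
T_max/T_min = cosh(S/(2a)) = 1.306146

a=33.063 sag=10.122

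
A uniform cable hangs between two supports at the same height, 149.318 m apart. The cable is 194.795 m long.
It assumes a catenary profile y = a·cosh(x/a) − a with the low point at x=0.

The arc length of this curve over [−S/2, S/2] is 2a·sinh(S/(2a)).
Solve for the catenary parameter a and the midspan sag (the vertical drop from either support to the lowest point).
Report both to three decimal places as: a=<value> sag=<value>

a=57.594 sag=55.558

seed: a₀ = √(S³/(24(L−S))) = √(149.318³/(24·45.477)) = 55.228942
iter 1: u=1.351809  f(a)=+4.341e+00  f'(a)=-1.968e+00  a ← 55.228942 − (+4.341e+00/-1.968e+00) = 57.434431
iter 2: u=1.299900  f(a)=+2.736e-01  f'(a)=-1.727e+00  a ← 57.434431 − (+2.736e-01/-1.727e+00) = 57.592813
iter 3: u=1.296325  f(a)=+1.248e-03  f'(a)=-1.711e+00  a ← 57.592813 − (+1.248e-03/-1.711e+00) = 57.593542
iter 4: u=1.296309  f(a)=+2.624e-08  f'(a)=-1.711e+00  a ← 57.593542 − (+2.624e-08/-1.711e+00) = 57.593542
iter 5: u=1.296309  f(a)=+2.842e-14  f'(a)=-1.711e+00  a ← 57.593542 − (+2.842e-14/-1.711e+00) = 57.593542
converged: |Δa| < 1e-12 after 5 iterations
sag = a·(cosh(S/(2a)) − 1) = 57.593542·(cosh(1.296309) − 1) = 55.558078
T_max/T_min = cosh(S/(2a)) = 1.964658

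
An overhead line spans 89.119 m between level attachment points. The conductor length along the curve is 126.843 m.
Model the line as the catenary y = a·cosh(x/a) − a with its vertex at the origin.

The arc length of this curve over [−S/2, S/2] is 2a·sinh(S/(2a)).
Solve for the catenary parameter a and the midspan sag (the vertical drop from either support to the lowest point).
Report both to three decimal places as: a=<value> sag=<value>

seed: a₀ = √(S³/(24(L−S))) = √(89.119³/(24·37.724)) = 27.960245
iter 1: u=1.593673  f(a)=+5.091e+00  f'(a)=-3.449e+00  a ← 27.960245 − (+5.091e+00/-3.449e+00) = 29.436277
iter 2: u=1.513761  f(a)=+4.309e-01  f'(a)=-2.888e+00  a ← 29.436277 − (+4.309e-01/-2.888e+00) = 29.585498
iter 3: u=1.506126  f(a)=+3.718e-03  f'(a)=-2.838e+00  a ← 29.585498 − (+3.718e-03/-2.838e+00) = 29.586808
iter 4: u=1.506060  f(a)=+2.821e-07  f'(a)=-2.838e+00  a ← 29.586808 − (+2.821e-07/-2.838e+00) = 29.586808
iter 5: u=1.506060  f(a)=-1.421e-14  f'(a)=-2.838e+00  a ← 29.586808 − (-1.421e-14/-2.838e+00) = 29.586808
converged: |Δa| < 1e-12 after 5 iterations
sag = a·(cosh(S/(2a)) − 1) = 29.586808·(cosh(1.506060) − 1) = 40.396517
T_max/T_min = cosh(S/(2a)) = 2.365356

a=29.587 sag=40.397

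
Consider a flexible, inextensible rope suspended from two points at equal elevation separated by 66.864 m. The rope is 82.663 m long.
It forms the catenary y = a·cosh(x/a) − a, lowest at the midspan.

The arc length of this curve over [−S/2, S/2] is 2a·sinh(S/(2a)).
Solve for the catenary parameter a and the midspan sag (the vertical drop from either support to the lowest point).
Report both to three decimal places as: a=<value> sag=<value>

seed: a₀ = √(S³/(24(L−S))) = √(66.864³/(24·15.799)) = 28.078125
iter 1: u=1.190678  f(a)=+1.158e+00  f'(a)=-1.293e+00  a ← 28.078125 − (+1.158e+00/-1.293e+00) = 28.973951
iter 2: u=1.153864  f(a)=+5.775e-02  f'(a)=-1.167e+00  a ← 28.973951 − (+5.775e-02/-1.167e+00) = 29.023432
iter 3: u=1.151897  f(a)=+1.602e-04  f'(a)=-1.161e+00  a ← 29.023432 − (+1.602e-04/-1.161e+00) = 29.023570
iter 4: u=1.151891  f(a)=+1.240e-09  f'(a)=-1.161e+00  a ← 29.023570 − (+1.240e-09/-1.161e+00) = 29.023570
iter 5: u=1.151891  f(a)=+0.000e+00  f'(a)=-1.161e+00  a ← 29.023570 − (+0.000e+00/-1.161e+00) = 29.023570
converged: |Δa| < 1e-12 after 5 iterations
sag = a·(cosh(S/(2a)) − 1) = 29.023570·(cosh(1.151891) − 1) = 21.480494
T_max/T_min = cosh(S/(2a)) = 1.740105

a=29.024 sag=21.480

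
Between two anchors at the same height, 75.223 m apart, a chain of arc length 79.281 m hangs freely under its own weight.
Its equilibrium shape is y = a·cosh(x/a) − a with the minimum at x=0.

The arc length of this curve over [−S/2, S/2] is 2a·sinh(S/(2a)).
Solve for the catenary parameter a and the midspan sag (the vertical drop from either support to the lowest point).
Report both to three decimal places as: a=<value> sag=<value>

seed: a₀ = √(S³/(24(L−S))) = √(75.223³/(24·4.058)) = 66.109570
iter 1: u=0.568927  f(a)=+6.618e-02  f'(a)=-1.268e-01  a ← 66.109570 − (+6.618e-02/-1.268e-01) = 66.631573
iter 2: u=0.564470  f(a)=+7.921e-04  f'(a)=-1.238e-01  a ← 66.631573 − (+7.921e-04/-1.238e-01) = 66.637973
iter 3: u=0.564415  f(a)=+1.165e-07  f'(a)=-1.237e-01  a ← 66.637973 − (+1.165e-07/-1.237e-01) = 66.637974
iter 4: u=0.564415  f(a)=+0.000e+00  f'(a)=-1.237e-01  a ← 66.637974 − (+0.000e+00/-1.237e-01) = 66.637974
converged: |Δa| < 1e-12 after 4 iterations
sag = a·(cosh(S/(2a)) − 1) = 66.637974·(cosh(0.564415) − 1) = 10.899042
T_max/T_min = cosh(S/(2a)) = 1.163556

a=66.638 sag=10.899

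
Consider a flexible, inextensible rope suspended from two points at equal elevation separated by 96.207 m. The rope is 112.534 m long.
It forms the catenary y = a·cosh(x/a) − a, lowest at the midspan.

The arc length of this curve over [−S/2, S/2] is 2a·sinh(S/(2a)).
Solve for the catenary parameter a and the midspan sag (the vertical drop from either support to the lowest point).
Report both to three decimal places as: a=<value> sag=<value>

a=48.840 sag=25.667

seed: a₀ = √(S³/(24(L−S))) = √(96.207³/(24·16.327)) = 47.670663
iter 1: u=1.009080  f(a)=+8.517e-01  f'(a)=-7.573e-01  a ← 47.670663 − (+8.517e-01/-7.573e-01) = 48.795255
iter 2: u=0.985823  f(a)=+3.107e-02  f'(a)=-7.030e-01  a ← 48.795255 − (+3.107e-02/-7.030e-01) = 48.839453
iter 3: u=0.984931  f(a)=+4.482e-05  f'(a)=-7.010e-01  a ← 48.839453 − (+4.482e-05/-7.010e-01) = 48.839516
iter 4: u=0.984930  f(a)=+9.351e-11  f'(a)=-7.010e-01  a ← 48.839516 − (+9.351e-11/-7.010e-01) = 48.839516
iter 5: u=0.984930  f(a)=+1.421e-14  f'(a)=-7.010e-01  a ← 48.839516 − (+1.421e-14/-7.010e-01) = 48.839516
converged: |Δa| < 1e-12 after 5 iterations
sag = a·(cosh(S/(2a)) − 1) = 48.839516·(cosh(0.984930) − 1) = 25.667353
T_max/T_min = cosh(S/(2a)) = 1.525545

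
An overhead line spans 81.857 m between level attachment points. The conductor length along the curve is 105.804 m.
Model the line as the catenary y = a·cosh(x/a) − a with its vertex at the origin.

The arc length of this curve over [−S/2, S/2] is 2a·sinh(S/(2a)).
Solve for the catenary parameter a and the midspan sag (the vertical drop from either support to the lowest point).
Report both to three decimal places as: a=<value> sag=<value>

seed: a₀ = √(S³/(24(L−S))) = √(81.857³/(24·23.947)) = 30.892465
iter 1: u=1.324870  f(a)=+2.192e+00  f'(a)=-1.840e+00  a ← 30.892465 − (+2.192e+00/-1.840e+00) = 32.083539
iter 2: u=1.275685  f(a)=+1.331e-01  f'(a)=-1.623e+00  a ← 32.083539 − (+1.331e-01/-1.623e+00) = 32.165579
iter 3: u=1.272432  f(a)=+5.615e-04  f'(a)=-1.609e+00  a ← 32.165579 − (+5.615e-04/-1.609e+00) = 32.165928
iter 4: u=1.272418  f(a)=+1.008e-08  f'(a)=-1.609e+00  a ← 32.165928 − (+1.008e-08/-1.609e+00) = 32.165928
iter 5: u=1.272418  f(a)=+0.000e+00  f'(a)=-1.609e+00  a ← 32.165928 − (+0.000e+00/-1.609e+00) = 32.165928
converged: |Δa| < 1e-12 after 5 iterations
sag = a·(cosh(S/(2a)) − 1) = 32.165928·(cosh(1.272418) − 1) = 29.747468
T_max/T_min = cosh(S/(2a)) = 1.924813

a=32.166 sag=29.747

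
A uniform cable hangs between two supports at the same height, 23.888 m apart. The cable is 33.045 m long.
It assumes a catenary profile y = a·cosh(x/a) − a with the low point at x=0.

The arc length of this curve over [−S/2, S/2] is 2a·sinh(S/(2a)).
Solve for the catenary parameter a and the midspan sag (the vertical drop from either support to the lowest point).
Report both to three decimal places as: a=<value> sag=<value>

a=8.294 sag=10.194

seed: a₀ = √(S³/(24(L−S))) = √(23.888³/(24·9.157)) = 7.875669
iter 1: u=1.516570  f(a)=+1.113e+00  f'(a)=-2.906e+00  a ← 7.875669 − (+1.113e+00/-2.906e+00) = 8.258520
iter 2: u=1.446264  f(a)=+8.627e-02  f'(a)=-2.471e+00  a ← 8.258520 − (+8.627e-02/-2.471e+00) = 8.293429
iter 3: u=1.440176  f(a)=+6.151e-04  f'(a)=-2.436e+00  a ← 8.293429 − (+6.151e-04/-2.436e+00) = 8.293682
iter 4: u=1.440132  f(a)=+3.176e-08  f'(a)=-2.436e+00  a ← 8.293682 − (+3.176e-08/-2.436e+00) = 8.293682
iter 5: u=1.440132  f(a)=+0.000e+00  f'(a)=-2.436e+00  a ← 8.293682 − (+0.000e+00/-2.436e+00) = 8.293682
converged: |Δa| < 1e-12 after 5 iterations
sag = a·(cosh(S/(2a)) − 1) = 8.293682·(cosh(1.440132) − 1) = 10.193561
T_max/T_min = cosh(S/(2a)) = 2.229076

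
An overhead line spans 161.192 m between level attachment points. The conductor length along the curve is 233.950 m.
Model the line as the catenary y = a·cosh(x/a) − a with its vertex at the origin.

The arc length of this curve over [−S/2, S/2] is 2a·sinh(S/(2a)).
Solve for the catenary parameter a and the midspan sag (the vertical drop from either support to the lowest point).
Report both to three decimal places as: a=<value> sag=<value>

a=51.997 sag=76.014

seed: a₀ = √(S³/(24(L−S))) = √(161.192³/(24·72.758)) = 48.974412
iter 1: u=1.645676  f(a)=+1.051e+01  f'(a)=-3.858e+00  a ← 48.974412 − (+1.051e+01/-3.858e+00) = 51.699303
iter 2: u=1.558938  f(a)=+9.411e-01  f'(a)=-3.195e+00  a ← 51.699303 − (+9.411e-01/-3.195e+00) = 51.993832
iter 3: u=1.550107  f(a)=+9.182e-03  f'(a)=-3.133e+00  a ← 51.993832 − (+9.182e-03/-3.133e+00) = 51.996763
iter 4: u=1.550020  f(a)=+8.927e-07  f'(a)=-3.133e+00  a ← 51.996763 − (+8.927e-07/-3.133e+00) = 51.996763
iter 5: u=1.550020  f(a)=+0.000e+00  f'(a)=-3.133e+00  a ← 51.996763 − (+0.000e+00/-3.133e+00) = 51.996763
converged: |Δa| < 1e-12 after 5 iterations
sag = a·(cosh(S/(2a)) − 1) = 51.996763·(cosh(1.550020) − 1) = 76.014229
T_max/T_min = cosh(S/(2a)) = 2.461903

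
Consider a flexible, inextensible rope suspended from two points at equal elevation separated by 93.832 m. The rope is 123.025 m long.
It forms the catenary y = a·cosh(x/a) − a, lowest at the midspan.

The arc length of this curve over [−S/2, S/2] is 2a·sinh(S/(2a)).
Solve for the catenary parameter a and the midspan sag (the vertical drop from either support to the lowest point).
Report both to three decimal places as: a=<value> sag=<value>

seed: a₀ = √(S³/(24(L−S))) = √(93.832³/(24·29.193)) = 34.338512
iter 1: u=1.366279  f(a)=+2.849e+00  f'(a)=-2.040e+00  a ← 34.338512 − (+2.849e+00/-2.040e+00) = 35.735372
iter 2: u=1.312873  f(a)=+1.831e-01  f'(a)=-1.785e+00  a ← 35.735372 − (+1.831e-01/-1.785e+00) = 35.837922
iter 3: u=1.309116  f(a)=+8.707e-04  f'(a)=-1.768e+00  a ← 35.837922 − (+8.707e-04/-1.768e+00) = 35.838415
iter 4: u=1.309098  f(a)=+1.990e-08  f'(a)=-1.768e+00  a ← 35.838415 − (+1.990e-08/-1.768e+00) = 35.838415
iter 5: u=1.309098  f(a)=+0.000e+00  f'(a)=-1.768e+00  a ← 35.838415 − (+0.000e+00/-1.768e+00) = 35.838415
converged: |Δa| < 1e-12 after 5 iterations
sag = a·(cosh(S/(2a)) − 1) = 35.838415·(cosh(1.309098) − 1) = 35.352734
T_max/T_min = cosh(S/(2a)) = 1.986448

a=35.838 sag=35.353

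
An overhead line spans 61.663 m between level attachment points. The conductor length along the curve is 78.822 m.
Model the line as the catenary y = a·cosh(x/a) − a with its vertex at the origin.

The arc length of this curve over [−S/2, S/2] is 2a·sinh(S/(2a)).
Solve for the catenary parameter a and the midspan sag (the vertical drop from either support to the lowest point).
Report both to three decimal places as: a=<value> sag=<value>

seed: a₀ = √(S³/(24(L−S))) = √(61.663³/(24·17.159)) = 23.860820
iter 1: u=1.292139  f(a)=+1.491e+00  f'(a)=-1.693e+00  a ← 23.860820 − (+1.491e+00/-1.693e+00) = 24.741266
iter 2: u=1.246157  f(a)=+8.648e-02  f'(a)=-1.502e+00  a ← 24.741266 − (+8.648e-02/-1.502e+00) = 24.798850
iter 3: u=1.243263  f(a)=+3.307e-04  f'(a)=-1.490e+00  a ← 24.798850 − (+3.307e-04/-1.490e+00) = 24.799072
iter 4: u=1.243252  f(a)=+4.878e-09  f'(a)=-1.490e+00  a ← 24.799072 − (+4.878e-09/-1.490e+00) = 24.799072
iter 5: u=1.243252  f(a)=+0.000e+00  f'(a)=-1.490e+00  a ← 24.799072 − (+0.000e+00/-1.490e+00) = 24.799072
converged: |Δa| < 1e-12 after 5 iterations
sag = a·(cosh(S/(2a)) − 1) = 24.799072·(cosh(1.243252) − 1) = 21.765087
T_max/T_min = cosh(S/(2a)) = 1.877657

a=24.799 sag=21.765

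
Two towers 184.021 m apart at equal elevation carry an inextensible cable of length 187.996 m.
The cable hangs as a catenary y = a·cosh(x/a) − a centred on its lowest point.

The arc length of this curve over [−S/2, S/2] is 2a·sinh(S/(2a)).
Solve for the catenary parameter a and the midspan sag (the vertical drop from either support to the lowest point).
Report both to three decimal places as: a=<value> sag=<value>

seed: a₀ = √(S³/(24(L−S))) = √(184.021³/(24·3.975)) = 255.580016
iter 1: u=0.360007  f(a)=+2.584e-02  f'(a)=-3.151e-02  a ← 255.580016 − (+2.584e-02/-3.151e-02) = 256.400009
iter 2: u=0.358855  f(a)=+1.249e-04  f'(a)=-3.121e-02  a ← 256.400009 − (+1.249e-04/-3.121e-02) = 256.404010
iter 3: u=0.358850  f(a)=+2.948e-09  f'(a)=-3.121e-02  a ← 256.404010 − (+2.948e-09/-3.121e-02) = 256.404010
iter 4: u=0.358850  f(a)=+0.000e+00  f'(a)=-3.121e-02  a ← 256.404010 − (+0.000e+00/-3.121e-02) = 256.404010
converged: |Δa| < 1e-12 after 4 iterations
sag = a·(cosh(S/(2a)) − 1) = 256.404010·(cosh(0.358850) − 1) = 16.686891
T_max/T_min = cosh(S/(2a)) = 1.065080

a=256.404 sag=16.687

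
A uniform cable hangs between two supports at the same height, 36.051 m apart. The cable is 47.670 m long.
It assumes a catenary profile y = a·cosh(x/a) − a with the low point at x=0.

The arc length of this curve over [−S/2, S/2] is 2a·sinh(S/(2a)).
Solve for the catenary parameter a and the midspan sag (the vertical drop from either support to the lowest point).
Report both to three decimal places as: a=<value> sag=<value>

a=13.548 sag=13.869

seed: a₀ = √(S³/(24(L−S))) = √(36.051³/(24·11.619)) = 12.962417
iter 1: u=1.390597  f(a)=+1.177e+00  f'(a)=-2.164e+00  a ← 12.962417 − (+1.177e+00/-2.164e+00) = 13.506059
iter 2: u=1.334623  f(a)=+7.807e-02  f'(a)=-1.886e+00  a ← 13.506059 − (+7.807e-02/-1.886e+00) = 13.547458
iter 3: u=1.330545  f(a)=+3.977e-04  f'(a)=-1.867e+00  a ← 13.547458 − (+3.977e-04/-1.867e+00) = 13.547671
iter 4: u=1.330524  f(a)=+1.044e-08  f'(a)=-1.866e+00  a ← 13.547671 − (+1.044e-08/-1.866e+00) = 13.547671
iter 5: u=1.330524  f(a)=+0.000e+00  f'(a)=-1.866e+00  a ← 13.547671 − (+0.000e+00/-1.866e+00) = 13.547671
converged: |Δa| < 1e-12 after 5 iterations
sag = a·(cosh(S/(2a)) − 1) = 13.547671·(cosh(1.330524) − 1) = 13.868503
T_max/T_min = cosh(S/(2a)) = 2.023682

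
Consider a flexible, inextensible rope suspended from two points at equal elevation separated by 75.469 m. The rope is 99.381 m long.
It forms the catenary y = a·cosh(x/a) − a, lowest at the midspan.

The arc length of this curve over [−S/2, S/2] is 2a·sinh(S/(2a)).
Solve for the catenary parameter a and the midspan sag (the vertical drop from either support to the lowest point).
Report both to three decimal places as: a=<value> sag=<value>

seed: a₀ = √(S³/(24(L−S))) = √(75.469³/(24·23.912)) = 27.367764
iter 1: u=1.378794  f(a)=+2.379e+00  f'(a)=-2.103e+00  a ← 27.367764 − (+2.379e+00/-2.103e+00) = 28.498784
iter 2: u=1.324074  f(a)=+1.554e-01  f'(a)=-1.836e+00  a ← 28.498784 − (+1.554e-01/-1.836e+00) = 28.583403
iter 3: u=1.320154  f(a)=+7.658e-04  f'(a)=-1.818e+00  a ← 28.583403 − (+7.658e-04/-1.818e+00) = 28.583824
iter 4: u=1.320135  f(a)=+1.880e-08  f'(a)=-1.818e+00  a ← 28.583824 − (+1.880e-08/-1.818e+00) = 28.583824
iter 5: u=1.320135  f(a)=+0.000e+00  f'(a)=-1.818e+00  a ← 28.583824 − (+0.000e+00/-1.818e+00) = 28.583824
converged: |Δa| < 1e-12 after 5 iterations
sag = a·(cosh(S/(2a)) − 1) = 28.583824·(cosh(1.320135) − 1) = 28.741395
T_max/T_min = cosh(S/(2a)) = 2.005513

a=28.584 sag=28.741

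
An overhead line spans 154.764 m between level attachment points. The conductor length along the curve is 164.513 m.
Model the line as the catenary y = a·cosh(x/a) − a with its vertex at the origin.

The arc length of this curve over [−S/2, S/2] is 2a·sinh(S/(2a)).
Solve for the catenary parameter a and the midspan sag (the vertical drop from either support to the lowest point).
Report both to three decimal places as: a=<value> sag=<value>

seed: a₀ = √(S³/(24(L−S))) = √(154.764³/(24·9.749)) = 125.869139
iter 1: u=0.614781  f(a)=+1.859e-01  f'(a)=-1.608e-01  a ← 125.869139 − (+1.859e-01/-1.608e-01) = 127.024946
iter 2: u=0.609187  f(a)=+2.592e-03  f'(a)=-1.564e-01  a ← 127.024946 − (+2.592e-03/-1.564e-01) = 127.041518
iter 3: u=0.609108  f(a)=+5.195e-07  f'(a)=-1.563e-01  a ← 127.041518 − (+5.195e-07/-1.563e-01) = 127.041521
iter 4: u=0.609108  f(a)=+0.000e+00  f'(a)=-1.563e-01  a ← 127.041521 − (+0.000e+00/-1.563e-01) = 127.041521
converged: |Δa| < 1e-12 after 4 iterations
sag = a·(cosh(S/(2a)) − 1) = 127.041521·(cosh(0.609108) − 1) = 24.304704
T_max/T_min = cosh(S/(2a)) = 1.191313

a=127.042 sag=24.305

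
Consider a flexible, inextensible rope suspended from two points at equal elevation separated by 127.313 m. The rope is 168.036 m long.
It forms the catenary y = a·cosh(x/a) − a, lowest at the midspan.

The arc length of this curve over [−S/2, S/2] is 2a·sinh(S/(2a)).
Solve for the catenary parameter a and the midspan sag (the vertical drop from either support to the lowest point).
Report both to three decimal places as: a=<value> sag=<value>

a=48.010 sag=48.758

seed: a₀ = √(S³/(24(L−S))) = √(127.313³/(24·40.723)) = 45.949800
iter 1: u=1.385349  f(a)=+4.091e+00  f'(a)=-2.137e+00  a ← 45.949800 − (+4.091e+00/-2.137e+00) = 47.864389
iter 2: u=1.329934  f(a)=+2.696e-01  f'(a)=-1.864e+00  a ← 47.864389 − (+2.696e-01/-1.864e+00) = 48.009048
iter 3: u=1.325927  f(a)=+1.353e-03  f'(a)=-1.845e+00  a ← 48.009048 − (+1.353e-03/-1.845e+00) = 48.009782
iter 4: u=1.325907  f(a)=+3.448e-08  f'(a)=-1.845e+00  a ← 48.009782 − (+3.448e-08/-1.845e+00) = 48.009782
iter 5: u=1.325907  f(a)=+5.684e-14  f'(a)=-1.845e+00  a ← 48.009782 − (+5.684e-14/-1.845e+00) = 48.009782
converged: |Δa| < 1e-12 after 5 iterations
sag = a·(cosh(S/(2a)) − 1) = 48.009782·(cosh(1.325907) − 1) = 48.757793
T_max/T_min = cosh(S/(2a)) = 2.015580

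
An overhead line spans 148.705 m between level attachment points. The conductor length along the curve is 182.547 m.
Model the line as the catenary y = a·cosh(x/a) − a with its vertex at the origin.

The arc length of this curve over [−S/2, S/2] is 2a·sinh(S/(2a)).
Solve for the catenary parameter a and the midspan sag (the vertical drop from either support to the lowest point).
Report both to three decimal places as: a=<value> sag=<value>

a=65.696 sag=46.762

seed: a₀ = √(S³/(24(L−S))) = √(148.705³/(24·33.842)) = 63.628945
iter 1: u=1.168533  f(a)=+2.387e+00  f'(a)=-1.216e+00  a ← 63.628945 − (+2.387e+00/-1.216e+00) = 65.591602
iter 2: u=1.133567  f(a)=+1.149e-01  f'(a)=-1.102e+00  a ← 65.591602 − (+1.149e-01/-1.102e+00) = 65.695892
iter 3: u=1.131768  f(a)=+2.960e-04  f'(a)=-1.096e+00  a ← 65.695892 − (+2.960e-04/-1.096e+00) = 65.696162
iter 4: u=1.131763  f(a)=+1.976e-09  f'(a)=-1.096e+00  a ← 65.696162 − (+1.976e-09/-1.096e+00) = 65.696162
iter 5: u=1.131763  f(a)=-2.842e-14  f'(a)=-1.096e+00  a ← 65.696162 − (-2.842e-14/-1.096e+00) = 65.696162
converged: |Δa| < 1e-12 after 5 iterations
sag = a·(cosh(S/(2a)) − 1) = 65.696162·(cosh(1.131763) − 1) = 46.761997
T_max/T_min = cosh(S/(2a)) = 1.711792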